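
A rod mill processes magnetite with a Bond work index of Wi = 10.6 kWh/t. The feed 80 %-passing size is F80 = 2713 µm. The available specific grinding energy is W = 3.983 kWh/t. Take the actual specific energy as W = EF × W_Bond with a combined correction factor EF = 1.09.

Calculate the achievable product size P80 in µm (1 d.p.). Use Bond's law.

W = 10 Wi (P80^-0.5 − F80^-0.5)
W_Bond = W / EF = 3.983 / 1.09 = 3.6541 kWh/t
⇒ 1/√P80 = W_Bond/(10 Wi) + 1/√F80
  = 3.6541/(10·10.6) + 1/√2713 = 0.034473 + 0.019199 = 0.053672
P80 = (1/0.053672)² = 18.6318² = 347.14 µm

P80 = 347.1 µm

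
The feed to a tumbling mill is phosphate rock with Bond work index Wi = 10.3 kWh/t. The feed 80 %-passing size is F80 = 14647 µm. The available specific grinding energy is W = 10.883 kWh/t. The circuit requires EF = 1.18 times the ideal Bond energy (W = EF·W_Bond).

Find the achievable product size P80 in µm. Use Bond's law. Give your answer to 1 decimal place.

Bond:  W = 10 Wi (1/√P − 1/√F)
W_Bond = W / EF = 10.883 / 1.18 = 9.2229 kWh/t
⇒ 1/√P80 = W_Bond/(10·Wi) + 1/√F80
  = 9.2229/(10·10.3) + 1/√14647 = 0.089543 + 0.008263 = 0.097805
P80 = (1/0.097805)² = 10.2244² = 104.54 µm

P80 = 104.5 µm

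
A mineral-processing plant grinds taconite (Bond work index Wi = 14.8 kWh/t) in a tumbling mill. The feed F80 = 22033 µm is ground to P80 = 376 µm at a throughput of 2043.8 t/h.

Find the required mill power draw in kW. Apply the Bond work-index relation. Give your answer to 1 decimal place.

P = 13561.5 kW

W = 10 Wi (P80^-0.5 − F80^-0.5)
W = 10·14.8·(1/√376 − 1/√22033) = 10·14.8·(0.044834) = 6.6354 kWh/t
Power = W × throughput = 6.6354 kWh/t × 2043.8 t/h = 13561.5 kW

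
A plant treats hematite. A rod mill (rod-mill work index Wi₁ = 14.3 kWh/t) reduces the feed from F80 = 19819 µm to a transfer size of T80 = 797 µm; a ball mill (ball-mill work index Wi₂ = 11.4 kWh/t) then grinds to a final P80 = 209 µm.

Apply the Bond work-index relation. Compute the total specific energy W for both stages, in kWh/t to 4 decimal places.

Bond: W = 10·Wi·(1/√P80 − 1/√F80)
Stage 1 (19819→797 µm, Wi₁=14.3): W₁ = 10·14.3·(0.035422 − 0.007103) = 4.0496 kWh/t
Stage 2 (797→209 µm, Wi₂=11.4): W₂ = 10·11.4·(0.069171 − 0.035422) = 3.8475 kWh/t
W = W₁ + W₂ = 4.0496 + 3.8475 = 7.8970 kWh/t

W = 7.8970 kWh/t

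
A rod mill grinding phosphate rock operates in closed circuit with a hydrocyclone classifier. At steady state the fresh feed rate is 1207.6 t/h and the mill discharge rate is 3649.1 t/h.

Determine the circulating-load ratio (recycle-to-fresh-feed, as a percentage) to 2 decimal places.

CL = 202.18 %

Steady state: M = F + R.
R = M − F = 3649.1 − 1207.6 = 2441.5 t/h
CL = 100·R/F = 100·2441.5/1207.6 = 202.18 %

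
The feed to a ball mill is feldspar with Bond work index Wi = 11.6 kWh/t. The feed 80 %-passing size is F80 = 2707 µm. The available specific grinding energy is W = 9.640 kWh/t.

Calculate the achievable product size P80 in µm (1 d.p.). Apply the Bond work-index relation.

Bond: W = 10·Wi·(1/√P80 − 1/√F80)
P80^-0.5 = F80^-0.5 + W/(10 Wi)
  = 9.6400/(10·11.6) + 1/√2707 = 0.083103 + 0.019220 = 0.102324
P80 = (1/0.102324)² = 9.7729² = 95.51 µm

P80 = 95.5 µm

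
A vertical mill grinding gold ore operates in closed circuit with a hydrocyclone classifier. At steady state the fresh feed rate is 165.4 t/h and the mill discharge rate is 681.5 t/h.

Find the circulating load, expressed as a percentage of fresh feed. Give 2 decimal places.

CL = 312.03 %

Mill node: discharge = fresh + recycle.
R = M − F = 681.5 − 165.4 = 516.1 t/h
CL = 100·R/F = 100·516.1/165.4 = 312.03 %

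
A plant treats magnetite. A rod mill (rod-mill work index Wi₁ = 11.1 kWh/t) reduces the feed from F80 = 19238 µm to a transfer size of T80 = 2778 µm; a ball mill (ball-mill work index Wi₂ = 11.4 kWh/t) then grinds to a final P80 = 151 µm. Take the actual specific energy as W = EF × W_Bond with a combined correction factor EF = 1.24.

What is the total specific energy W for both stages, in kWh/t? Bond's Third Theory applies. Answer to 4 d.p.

W = 10 Wi (P80^-0.5 − F80^-0.5)
Stage 1 (19238→2778 µm, Wi₁=11.1): W₁ = 10·11.1·(0.018973 − 0.007210) = 1.3057 kWh/t
Stage 2 (2778→151 µm, Wi₂=11.4): W₂ = 10·11.4·(0.081379 − 0.018973) = 7.1143 kWh/t
W = W₁ + W₂ = 1.3057 + 7.1143 = 8.4200 kWh/t
With EF = 1.24: W = 8.4200·1.24 = 10.4408 kWh/t

W = 10.4408 kWh/t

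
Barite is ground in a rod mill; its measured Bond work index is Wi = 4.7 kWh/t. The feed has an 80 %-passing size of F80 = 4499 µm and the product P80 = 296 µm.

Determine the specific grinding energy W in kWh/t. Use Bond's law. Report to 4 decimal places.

W = 10·Wi·(P80^(-½) − F80^(-½))
1/√296 = 0.058124;  1/√4499 = 0.014909
W = 10·4.7·(0.058124 − 0.014909) = 2.0311 kWh/t

W = 2.0311 kWh/t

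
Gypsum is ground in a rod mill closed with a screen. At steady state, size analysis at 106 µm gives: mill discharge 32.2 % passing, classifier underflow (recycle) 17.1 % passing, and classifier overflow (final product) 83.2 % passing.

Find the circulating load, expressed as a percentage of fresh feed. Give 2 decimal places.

Classifier node, passing 106 µm:
d + r·d = r·u + o → r(d−u) = o−d
r = (83.2 − 32.2)/(32.2 − 17.1) = 51.0/15.1 = 3.3775
CL = 100·r = 337.75 %

CL = 337.75 %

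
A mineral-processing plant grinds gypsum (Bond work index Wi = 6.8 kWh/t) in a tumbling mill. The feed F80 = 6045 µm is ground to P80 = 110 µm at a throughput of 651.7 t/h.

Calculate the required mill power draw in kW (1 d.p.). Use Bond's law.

P = 3655.3 kW

Bond: W = 10·Wi·(1/√P80 − 1/√F80)
W = 10·6.8·(1/√110 − 1/√6045) = 10·6.8·(0.082484) = 5.6089 kWh/t
Power = W × throughput = 5.6089 kWh/t × 651.7 t/h = 3655.3 kW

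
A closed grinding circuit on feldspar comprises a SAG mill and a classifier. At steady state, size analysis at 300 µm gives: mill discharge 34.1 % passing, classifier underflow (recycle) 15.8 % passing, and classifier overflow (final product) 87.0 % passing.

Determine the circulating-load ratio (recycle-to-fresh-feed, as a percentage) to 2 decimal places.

CL = 289.07 %

Mass balance on the −300 µm fraction:
(1+r)d = ru + o → r = (o−d)/(d−u)
r = (87.0 − 34.1)/(34.1 − 15.8) = 52.9/18.3 = 2.8907
CL = 100·r = 289.07 %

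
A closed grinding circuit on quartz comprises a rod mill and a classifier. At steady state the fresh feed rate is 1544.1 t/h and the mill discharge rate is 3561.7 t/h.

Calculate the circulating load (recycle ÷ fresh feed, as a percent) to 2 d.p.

Mill node: discharge = fresh + recycle.
R = M − F = 3561.7 − 1544.1 = 2017.6 t/h
CL = 100·R/F = 100·2017.6/1544.1 = 130.67 %

CL = 130.67 %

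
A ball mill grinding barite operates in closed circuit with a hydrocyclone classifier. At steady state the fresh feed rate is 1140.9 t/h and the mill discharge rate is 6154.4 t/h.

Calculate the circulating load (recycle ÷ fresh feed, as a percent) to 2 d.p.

Steady state: M = F + R.
R = M − F = 6154.4 − 1140.9 = 5013.5 t/h
CL = 100·R/F = 100·5013.5/1140.9 = 439.43 %

CL = 439.43 %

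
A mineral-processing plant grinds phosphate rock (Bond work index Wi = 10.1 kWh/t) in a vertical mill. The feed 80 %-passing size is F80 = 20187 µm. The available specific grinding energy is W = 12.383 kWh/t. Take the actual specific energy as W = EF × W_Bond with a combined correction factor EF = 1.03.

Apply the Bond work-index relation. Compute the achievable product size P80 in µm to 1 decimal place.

W = 10·Wi·(P80^(-½) − F80^(-½))
W_Bond = W / EF = 12.383 / 1.03 = 12.0223 kWh/t
P80^-0.5 = F80^-0.5 + W_Bond/(10 Wi)
  = 12.0223/(10·10.1) + 1/√20187 = 0.119033 + 0.007038 = 0.126071
P80 = (1/0.126071)² = 7.9320² = 62.92 µm

P80 = 62.9 µm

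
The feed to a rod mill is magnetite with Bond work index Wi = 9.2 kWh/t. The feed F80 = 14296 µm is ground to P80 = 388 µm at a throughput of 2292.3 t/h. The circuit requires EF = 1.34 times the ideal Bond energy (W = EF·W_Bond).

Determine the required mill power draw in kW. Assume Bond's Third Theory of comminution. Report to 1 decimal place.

P = 11983.1 kW

W = 10·Wi·[P80^(−½) − F80^(−½)]
W = 10·9.2·(1/√388 − 1/√14296) = 10·9.2·(0.042404) = 3.9011 kWh/t
W_actual = 1.34 × 3.9011 = 5.2275 kWh/t
P_mill = W·ṁ = 5.2275·2292.3 = 11983.1 kW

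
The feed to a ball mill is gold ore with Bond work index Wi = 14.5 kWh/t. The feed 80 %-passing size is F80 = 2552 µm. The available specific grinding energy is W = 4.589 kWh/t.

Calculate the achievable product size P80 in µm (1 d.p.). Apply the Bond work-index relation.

P80 = 377.9 µm

W_Bond = 10·Wi·(1/√P₈₀ − 1/√F₈₀)
P80^-0.5 = F80^-0.5 + W/(10 Wi)
  = 4.5890/(10·14.5) + 1/√2552 = 0.031648 + 0.019795 = 0.051443
P80 = (1/0.051443)² = 19.4388² = 377.87 µm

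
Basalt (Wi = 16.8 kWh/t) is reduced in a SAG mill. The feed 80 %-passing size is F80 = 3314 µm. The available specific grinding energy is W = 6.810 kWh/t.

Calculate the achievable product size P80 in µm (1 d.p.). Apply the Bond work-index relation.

W_Bond = 10·Wi·(1/√P₈₀ − 1/√F₈₀)
P80^-0.5 = F80^-0.5 + W/(10 Wi)
  = 6.8100/(10·16.8) + 1/√3314 = 0.040536 + 0.017371 = 0.057907
P80 = (1/0.057907)² = 17.2692² = 298.22 µm

P80 = 298.2 µm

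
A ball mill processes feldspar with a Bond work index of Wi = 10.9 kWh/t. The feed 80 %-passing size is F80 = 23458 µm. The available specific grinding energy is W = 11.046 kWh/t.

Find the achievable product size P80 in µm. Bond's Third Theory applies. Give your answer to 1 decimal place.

P80 = 85.9 µm

W = 10·Wi·[P80^(−½) − F80^(−½)]
P80^(−½) = W/(10 Wi) + F80^(−½)
  = 11.0460/(10·10.9) + 1/√23458 = 0.101339 + 0.006529 = 0.107869
P80 = (1/0.107869)² = 9.2705² = 85.94 µm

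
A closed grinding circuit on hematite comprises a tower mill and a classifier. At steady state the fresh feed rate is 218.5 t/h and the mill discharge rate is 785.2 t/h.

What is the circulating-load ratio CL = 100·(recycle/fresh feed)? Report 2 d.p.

Discharge = new feed + return, hence
R = M − F = 785.2 − 218.5 = 566.7 t/h
CL = 100·R/F = 100·566.7/218.5 = 259.36 %

CL = 259.36 %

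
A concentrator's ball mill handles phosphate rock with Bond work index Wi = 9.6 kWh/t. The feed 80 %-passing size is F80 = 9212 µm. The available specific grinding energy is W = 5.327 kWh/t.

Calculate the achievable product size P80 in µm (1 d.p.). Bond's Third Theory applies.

P80 = 230.2 µm

W = 10 Wi / √P80 − 10 Wi / √F80
⇒ 1/√P80 = W/(10·Wi) + 1/√F80
  = 5.3270/(10·9.6) + 1/√9212 = 0.055490 + 0.010419 = 0.065909
P80 = (1/0.065909)² = 15.1725² = 230.21 µm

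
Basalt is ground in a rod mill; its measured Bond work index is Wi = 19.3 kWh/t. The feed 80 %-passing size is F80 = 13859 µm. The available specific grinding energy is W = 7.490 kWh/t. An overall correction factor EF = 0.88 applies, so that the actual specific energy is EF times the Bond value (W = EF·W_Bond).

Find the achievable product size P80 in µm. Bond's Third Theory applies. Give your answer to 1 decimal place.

Bond:  W = 10 Wi (1/√P − 1/√F)
W_Bond = W / EF = 7.490 / 0.88 = 8.5114 kWh/t
P80^-0.5 = F80^-0.5 + W_Bond/(10 Wi)
  = 8.5114/(10·19.3) + 1/√13859 = 0.044100 + 0.008494 = 0.052595
P80 = (1/0.052595)² = 19.0133² = 361.51 µm

P80 = 361.5 µm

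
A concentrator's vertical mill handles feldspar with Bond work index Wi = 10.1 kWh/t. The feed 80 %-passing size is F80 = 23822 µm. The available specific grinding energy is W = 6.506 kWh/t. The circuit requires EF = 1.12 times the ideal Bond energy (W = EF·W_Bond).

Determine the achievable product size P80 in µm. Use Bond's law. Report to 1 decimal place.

W = 10·Wi·[P80^(−½) − F80^(−½)]
W_Bond = W / EF = 6.506 / 1.12 = 5.8089 kWh/t
P80^(−½) = W_Bond/(10 Wi) + F80^(−½)
  = 5.8089/(10·10.1) + 1/√23822 = 0.057514 + 0.006479 = 0.063993
P80 = (1/0.063993)² = 15.6267² = 244.19 µm

P80 = 244.2 µm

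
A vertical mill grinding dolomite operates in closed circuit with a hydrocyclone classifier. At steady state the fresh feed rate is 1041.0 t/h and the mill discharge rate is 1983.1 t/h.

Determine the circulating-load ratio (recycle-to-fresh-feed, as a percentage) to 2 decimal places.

CL = 90.50 %

Steady state: M = F + R.
R = M − F = 1983.1 − 1041.0 = 942.1 t/h
CL = 100·R/F = 100·942.1/1041.0 = 90.50 %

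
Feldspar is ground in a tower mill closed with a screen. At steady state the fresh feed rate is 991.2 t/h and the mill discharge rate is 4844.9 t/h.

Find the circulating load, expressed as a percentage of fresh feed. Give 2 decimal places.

CL = 388.79 %

Mill node: discharge = fresh + recycle.
R = M − F = 4844.9 − 991.2 = 3853.7 t/h
CL = 100·R/F = 100·3853.7/991.2 = 388.79 %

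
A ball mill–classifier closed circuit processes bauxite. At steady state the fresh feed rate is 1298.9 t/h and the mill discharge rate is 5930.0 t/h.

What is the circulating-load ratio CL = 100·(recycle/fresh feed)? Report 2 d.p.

M = F + R at steady state, so:
R = M − F = 5930.0 − 1298.9 = 4631.1 t/h
CL = 100·R/F = 100·4631.1/1298.9 = 356.54 %

CL = 356.54 %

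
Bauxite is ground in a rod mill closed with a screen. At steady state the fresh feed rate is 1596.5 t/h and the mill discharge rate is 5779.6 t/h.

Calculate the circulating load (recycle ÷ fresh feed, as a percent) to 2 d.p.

M = F + R at steady state, so:
R = M − F = 5779.6 − 1596.5 = 4183.1 t/h
CL = 100·R/F = 100·4183.1/1596.5 = 262.02 %

CL = 262.02 %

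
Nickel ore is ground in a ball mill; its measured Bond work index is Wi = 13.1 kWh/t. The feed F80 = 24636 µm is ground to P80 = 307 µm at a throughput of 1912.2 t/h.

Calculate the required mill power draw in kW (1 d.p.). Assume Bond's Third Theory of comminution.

P = 12700.7 kW

W = 10 Wi (1/√P80 − 1/√F80)  [Bond]
W = 10·13.1·(1/√307 − 1/√24636) = 10·13.1·(0.050702) = 6.6419 kWh/t
P_mill = W·ṁ = 6.6419·1912.2 = 12700.7 kW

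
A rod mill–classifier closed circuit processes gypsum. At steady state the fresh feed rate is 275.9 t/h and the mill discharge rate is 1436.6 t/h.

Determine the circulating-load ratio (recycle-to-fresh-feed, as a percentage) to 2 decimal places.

M = F + R at steady state, so:
R = M − F = 1436.6 − 275.9 = 1160.7 t/h
CL = 100·R/F = 100·1160.7/275.9 = 420.70 %

CL = 420.70 %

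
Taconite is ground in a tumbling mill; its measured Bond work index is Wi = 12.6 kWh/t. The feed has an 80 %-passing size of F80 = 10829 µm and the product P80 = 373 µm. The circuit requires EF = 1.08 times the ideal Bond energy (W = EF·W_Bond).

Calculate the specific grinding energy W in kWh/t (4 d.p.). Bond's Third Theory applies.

Bond: W = 10·Wi·(1/√P80 − 1/√F80)
1/√373 = 0.051778;  1/√10829 = 0.009610
W = 10·12.6·(0.051778 − 0.009610) = 5.3132 kWh/t
Corrected W = EF·W_Bond = 1.08·5.3132 = 5.7383 kWh/t

W = 5.7383 kWh/t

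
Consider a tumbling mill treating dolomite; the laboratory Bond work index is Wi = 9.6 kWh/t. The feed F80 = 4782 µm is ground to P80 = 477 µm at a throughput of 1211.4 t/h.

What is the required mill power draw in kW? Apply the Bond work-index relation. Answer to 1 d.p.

W = 10 Wi (P80^-0.5 − F80^-0.5)
W = 10·9.6·(1/√477 − 1/√4782) = 10·9.6·(0.031326) = 3.0073 kWh/t
P = W·T = 3.0073·1211.4 = 3643.0 kW

P = 3643.0 kW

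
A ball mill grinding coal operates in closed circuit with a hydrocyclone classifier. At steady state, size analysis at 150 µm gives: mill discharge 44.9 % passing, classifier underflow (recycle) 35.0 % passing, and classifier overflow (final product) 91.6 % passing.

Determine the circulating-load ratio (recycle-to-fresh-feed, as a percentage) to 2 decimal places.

Classifier node, passing 150 µm:
Fd + Rd = Ru + Fo ⇒ R/F = (o−d)/(d−u)
r = (91.6 − 44.9)/(44.9 − 35.0) = 46.7/9.9 = 4.7172
CL = 100·r = 471.72 %

CL = 471.72 %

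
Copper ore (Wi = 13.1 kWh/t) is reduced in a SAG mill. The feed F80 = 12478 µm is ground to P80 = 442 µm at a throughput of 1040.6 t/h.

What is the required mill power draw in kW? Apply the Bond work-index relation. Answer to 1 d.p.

P = 5263.7 kW

W = 10 Wi (P80^-0.5 − F80^-0.5)
W = 10·13.1·(1/√442 − 1/√12478) = 10·13.1·(0.038613) = 5.0583 kWh/t
P_mill = W·ṁ = 5.0583·1040.6 = 5263.7 kW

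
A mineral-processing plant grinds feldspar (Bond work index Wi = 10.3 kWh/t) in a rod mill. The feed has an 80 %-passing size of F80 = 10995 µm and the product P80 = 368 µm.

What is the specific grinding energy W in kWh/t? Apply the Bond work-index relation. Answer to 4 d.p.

W = 4.3870 kWh/t

W = 10 Wi (1/√P80 − 1/√F80)  [Bond]
1/√368 = 0.052129;  1/√10995 = 0.009537
W = 10·10.3·(0.052129 − 0.009537) = 4.3870 kWh/t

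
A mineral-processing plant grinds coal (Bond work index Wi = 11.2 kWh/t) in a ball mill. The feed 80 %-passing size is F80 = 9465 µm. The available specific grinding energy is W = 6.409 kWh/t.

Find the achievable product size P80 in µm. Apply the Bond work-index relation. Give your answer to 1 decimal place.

W = 10 Wi (P80^-0.5 − F80^-0.5)
P80^-0.5 = F80^-0.5 + W/(10 Wi)
  = 6.4090/(10·11.2) + 1/√9465 = 0.057223 + 0.010279 = 0.067502
P80 = (1/0.067502)² = 14.8144² = 219.47 µm

P80 = 219.5 µm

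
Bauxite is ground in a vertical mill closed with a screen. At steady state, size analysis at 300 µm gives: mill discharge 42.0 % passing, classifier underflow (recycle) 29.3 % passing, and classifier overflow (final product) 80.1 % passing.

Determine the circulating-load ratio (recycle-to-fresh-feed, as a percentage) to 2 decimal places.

Classifier node, passing 300 µm:
d + r·d = r·u + o → r(d−u) = o−d
r = (80.1 − 42.0)/(42.0 − 29.3) = 38.1/12.7 = 3.0000
CL = 100·r = 300.00 %

CL = 300.00 %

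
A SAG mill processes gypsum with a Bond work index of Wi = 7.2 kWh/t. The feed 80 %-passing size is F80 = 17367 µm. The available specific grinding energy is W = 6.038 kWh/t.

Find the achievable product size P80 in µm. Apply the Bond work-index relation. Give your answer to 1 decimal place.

W = 10 Wi (P80^-0.5 − F80^-0.5)
P80^(−½) = W/(10 Wi) + F80^(−½)
  = 6.0380/(10·7.2) + 1/√17367 = 0.083861 + 0.007588 = 0.091449
P80 = (1/0.091449)² = 10.9350² = 119.57 µm

P80 = 119.6 µm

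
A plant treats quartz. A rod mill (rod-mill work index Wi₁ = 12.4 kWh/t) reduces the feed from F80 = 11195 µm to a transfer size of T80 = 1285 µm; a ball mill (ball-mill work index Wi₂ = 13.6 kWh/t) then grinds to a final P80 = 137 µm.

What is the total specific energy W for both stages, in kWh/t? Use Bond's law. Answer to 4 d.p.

W = 10.1126 kWh/t

W_Bond = 10·Wi·(1/√P₈₀ − 1/√F₈₀)
Stage 1 (11195→1285 µm, Wi₁=12.4): W₁ = 10·12.4·(0.027896 − 0.009451) = 2.2872 kWh/t
Stage 2 (1285→137 µm, Wi₂=13.6): W₂ = 10·13.6·(0.085436 − 0.027896) = 7.8254 kWh/t
W = W₁ + W₂ = 2.2872 + 7.8254 = 10.1126 kWh/t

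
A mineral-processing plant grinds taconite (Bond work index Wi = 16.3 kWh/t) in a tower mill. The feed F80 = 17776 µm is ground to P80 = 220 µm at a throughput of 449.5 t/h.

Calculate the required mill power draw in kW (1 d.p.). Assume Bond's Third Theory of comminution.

P = 4390.2 kW

W = 10 Wi (1/√P80 − 1/√F80)  [Bond]
W = 10·16.3·(1/√220 − 1/√17776) = 10·16.3·(0.059920) = 9.7669 kWh/t
Power = W × throughput = 9.7669 kWh/t × 449.5 t/h = 4390.2 kW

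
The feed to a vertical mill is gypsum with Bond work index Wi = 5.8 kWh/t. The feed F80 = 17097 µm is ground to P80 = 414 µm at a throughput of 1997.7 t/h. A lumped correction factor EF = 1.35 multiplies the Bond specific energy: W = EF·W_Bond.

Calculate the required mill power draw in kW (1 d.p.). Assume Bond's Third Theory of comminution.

Bond:  W = 10 Wi (1/√P − 1/√F)
W = 10·5.8·(1/√414 − 1/√17097) = 10·5.8·(0.041499) = 2.4070 kWh/t
W_actual = 1.35 × 2.4070 = 3.2494 kWh/t
P_mill = W·ṁ = 3.2494·1997.7 = 6491.3 kW

P = 6491.3 kW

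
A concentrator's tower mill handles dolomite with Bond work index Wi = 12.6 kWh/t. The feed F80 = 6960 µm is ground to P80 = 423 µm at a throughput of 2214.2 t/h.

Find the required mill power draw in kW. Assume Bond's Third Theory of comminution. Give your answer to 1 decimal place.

W = 10·Wi·[P80^(−½) − F80^(−½)]
W = 10·12.6·(1/√423 − 1/√6960) = 10·12.6·(0.036635) = 4.6160 kWh/t
Power = W × throughput = 4.6160 kWh/t × 2214.2 t/h = 10220.8 kW

P = 10220.8 kW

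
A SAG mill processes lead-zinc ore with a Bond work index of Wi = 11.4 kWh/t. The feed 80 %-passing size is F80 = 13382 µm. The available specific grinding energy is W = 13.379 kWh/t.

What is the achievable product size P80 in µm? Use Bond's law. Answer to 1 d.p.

P80 = 63.0 µm

W = 10·Wi·[P80^(−½) − F80^(−½)]
⇒ 1/√P80 = W/(10·Wi) + 1/√F80
  = 13.3790/(10·11.4) + 1/√13382 = 0.117360 + 0.008644 = 0.126004
P80 = (1/0.126004)² = 7.9362² = 62.98 µm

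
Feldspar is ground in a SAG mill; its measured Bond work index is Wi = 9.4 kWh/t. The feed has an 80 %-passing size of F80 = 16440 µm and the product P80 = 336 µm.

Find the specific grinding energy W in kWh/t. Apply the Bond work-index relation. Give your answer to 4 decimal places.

W = 4.3950 kWh/t

W = 10 Wi (1/√P80 − 1/√F80)  [Bond]
1/√336 = 0.054554;  1/√16440 = 0.007799
W = 10·9.4·(0.054554 − 0.007799) = 4.3950 kWh/t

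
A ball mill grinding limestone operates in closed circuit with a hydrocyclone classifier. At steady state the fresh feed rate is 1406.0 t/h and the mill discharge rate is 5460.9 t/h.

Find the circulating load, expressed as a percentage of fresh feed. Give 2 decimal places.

CL = 288.40 %

Steady state: M = F + R.
R = M − F = 5460.9 − 1406.0 = 4054.9 t/h
CL = 100·R/F = 100·4054.9/1406.0 = 288.40 %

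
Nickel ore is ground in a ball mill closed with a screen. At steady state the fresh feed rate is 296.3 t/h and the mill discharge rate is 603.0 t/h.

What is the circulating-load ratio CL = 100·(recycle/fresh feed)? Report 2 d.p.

Steady state: M = F + R.
R = M − F = 603.0 − 296.3 = 306.7 t/h
CL = 100·R/F = 100·306.7/296.3 = 103.51 %

CL = 103.51 %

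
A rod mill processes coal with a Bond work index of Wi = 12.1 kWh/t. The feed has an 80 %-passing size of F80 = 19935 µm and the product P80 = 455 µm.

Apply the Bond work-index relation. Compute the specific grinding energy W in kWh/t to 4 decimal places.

W = 4.8156 kWh/t

W = 10 Wi / √P80 − 10 Wi / √F80
1/√455 = 0.046881;  1/√19935 = 0.007083
W = 10·12.1·(0.046881 − 0.007083) = 4.8156 kWh/t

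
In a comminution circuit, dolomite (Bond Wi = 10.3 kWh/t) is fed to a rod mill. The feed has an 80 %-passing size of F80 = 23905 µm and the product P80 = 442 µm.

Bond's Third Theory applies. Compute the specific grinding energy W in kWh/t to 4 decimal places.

W = 4.2330 kWh/t

W = 10 Wi (1/√P80 − 1/√F80)  [Bond]
1/√442 = 0.047565;  1/√23905 = 0.006468
W = 10·10.3·(0.047565 − 0.006468) = 4.2330 kWh/t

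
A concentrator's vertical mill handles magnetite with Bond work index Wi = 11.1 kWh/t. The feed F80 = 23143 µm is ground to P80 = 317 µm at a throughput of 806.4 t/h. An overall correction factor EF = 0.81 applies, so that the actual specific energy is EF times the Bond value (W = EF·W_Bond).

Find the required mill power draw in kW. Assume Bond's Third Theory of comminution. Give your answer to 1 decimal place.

P = 3595.6 kW

W = 10 Wi / √P80 − 10 Wi / √F80
W = 10·11.1·(1/√317 − 1/√23143) = 10·11.1·(0.049592) = 5.5047 kWh/t
With EF = 0.81: W = 5.5047·0.81 = 4.4588 kWh/t
Mill draw = 4.4588 × 806.4 = 3595.6 kW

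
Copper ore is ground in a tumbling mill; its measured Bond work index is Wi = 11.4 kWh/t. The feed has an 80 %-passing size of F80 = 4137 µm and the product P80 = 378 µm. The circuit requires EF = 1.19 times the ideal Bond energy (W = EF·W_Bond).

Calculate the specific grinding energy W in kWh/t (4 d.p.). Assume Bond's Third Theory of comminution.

W = 10 Wi (P80^-0.5 − F80^-0.5)
1/√378 = 0.051434;  1/√4137 = 0.015547
W = 10·11.4·(0.051434 − 0.015547) = 4.0911 kWh/t
Corrected W = EF·W_Bond = 1.19·4.0911 = 4.8684 kWh/t

W = 4.8684 kWh/t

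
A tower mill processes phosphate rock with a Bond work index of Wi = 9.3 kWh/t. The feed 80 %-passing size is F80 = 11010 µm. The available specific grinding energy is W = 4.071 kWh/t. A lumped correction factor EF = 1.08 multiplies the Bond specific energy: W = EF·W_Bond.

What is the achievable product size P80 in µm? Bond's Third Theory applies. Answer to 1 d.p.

W = 10 Wi (1/√P80 − 1/√F80)  [Bond]
W_Bond = W / EF = 4.071 / 1.08 = 3.7694 kWh/t
1/√P80 = 1/√F80 + W_Bond/(10·Wi)
  = 3.7694/(10·9.3) + 1/√11010 = 0.040532 + 0.009530 = 0.050062
P80 = (1/0.050062)² = 19.9752² = 399.01 µm

P80 = 399.0 µm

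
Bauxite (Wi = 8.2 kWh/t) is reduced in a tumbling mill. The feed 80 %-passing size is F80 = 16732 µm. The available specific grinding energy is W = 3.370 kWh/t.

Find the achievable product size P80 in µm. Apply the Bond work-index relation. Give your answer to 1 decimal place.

P80 = 419.4 µm

W = 10 Wi / √P80 − 10 Wi / √F80
1/√P80 = 1/√F80 + W/(10·Wi)
  = 3.3700/(10·8.2) + 1/√16732 = 0.041098 + 0.007731 = 0.048828
P80 = (1/0.048828)² = 20.4799² = 419.43 µm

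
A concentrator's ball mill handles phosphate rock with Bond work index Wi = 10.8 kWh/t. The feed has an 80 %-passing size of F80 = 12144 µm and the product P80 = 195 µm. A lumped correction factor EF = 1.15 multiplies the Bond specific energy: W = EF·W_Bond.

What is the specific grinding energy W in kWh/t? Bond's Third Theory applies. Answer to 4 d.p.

W = 10·Wi·(P80^(-½) − F80^(-½))
1/√195 = 0.071611;  1/√12144 = 0.009074
W = 10·10.8·(0.071611 − 0.009074) = 6.7540 kWh/t
With EF = 1.15: W = 6.7540·1.15 = 7.7671 kWh/t

W = 7.7671 kWh/t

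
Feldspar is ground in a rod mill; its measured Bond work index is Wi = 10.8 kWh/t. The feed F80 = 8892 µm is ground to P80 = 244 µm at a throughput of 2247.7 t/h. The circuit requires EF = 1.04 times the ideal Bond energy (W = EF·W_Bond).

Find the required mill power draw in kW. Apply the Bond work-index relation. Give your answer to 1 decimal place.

P = 13484.9 kW

Bond: W = 10·Wi·(1/√P80 − 1/√F80)
W = 10·10.8·(1/√244 − 1/√8892) = 10·10.8·(0.053414) = 5.7687 kWh/t
With EF = 1.04: W = 5.7687·1.04 = 5.9994 kWh/t
P_mill = W·ṁ = 5.9994·2247.7 = 13484.9 kW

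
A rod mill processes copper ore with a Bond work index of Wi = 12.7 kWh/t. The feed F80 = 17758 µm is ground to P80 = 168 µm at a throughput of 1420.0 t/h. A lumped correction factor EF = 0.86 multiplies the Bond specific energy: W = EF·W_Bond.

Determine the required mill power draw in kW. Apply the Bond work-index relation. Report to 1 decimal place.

P = 10801.8 kW

W = 10·Wi·[P80^(−½) − F80^(−½)]
W = 10·12.7·(1/√168 − 1/√17758) = 10·12.7·(0.069647) = 8.8452 kWh/t
Corrected W = EF·W_Bond = 0.86·8.8452 = 7.6069 kWh/t
P = W·T = 7.6069·1420.0 = 10801.8 kW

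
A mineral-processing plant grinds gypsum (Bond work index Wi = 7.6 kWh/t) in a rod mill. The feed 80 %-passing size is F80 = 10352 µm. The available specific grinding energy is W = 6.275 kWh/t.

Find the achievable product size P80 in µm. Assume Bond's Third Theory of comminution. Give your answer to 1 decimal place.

P80 = 117.1 µm

W = 10·Wi·(P80^(-½) − F80^(-½))
P80^-0.5 = F80^-0.5 + W/(10 Wi)
  = 6.2750/(10·7.6) + 1/√10352 = 0.082566 + 0.009829 = 0.092394
P80 = (1/0.092394)² = 10.8232² = 117.14 µm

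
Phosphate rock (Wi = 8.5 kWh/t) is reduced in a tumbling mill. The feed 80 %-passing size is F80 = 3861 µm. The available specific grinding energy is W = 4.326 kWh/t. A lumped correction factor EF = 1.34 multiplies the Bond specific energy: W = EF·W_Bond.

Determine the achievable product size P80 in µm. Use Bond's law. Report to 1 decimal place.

W = 10 Wi / √P80 − 10 Wi / √F80
W_Bond = W / EF = 4.326 / 1.34 = 3.2284 kWh/t
1/√P80 = 1/√F80 + W_Bond/(10·Wi)
  = 3.2284/(10·8.5) + 1/√3861 = 0.037981 + 0.016093 = 0.054074
P80 = (1/0.054074)² = 18.4931² = 342.00 µm

P80 = 342.0 µm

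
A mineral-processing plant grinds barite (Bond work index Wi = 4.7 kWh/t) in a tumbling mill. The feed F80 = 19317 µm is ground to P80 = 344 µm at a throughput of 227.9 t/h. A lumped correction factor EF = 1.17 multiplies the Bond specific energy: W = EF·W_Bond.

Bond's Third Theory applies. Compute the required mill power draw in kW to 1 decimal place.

P = 585.5 kW

W = 10 Wi (1/√P80 − 1/√F80)  [Bond]
W = 10·4.7·(1/√344 − 1/√19317) = 10·4.7·(0.046721) = 2.1959 kWh/t
Apply correction: 2.1959 × 1.17 = 2.5692 kWh/t
P = W·T = 2.5692·227.9 = 585.5 kW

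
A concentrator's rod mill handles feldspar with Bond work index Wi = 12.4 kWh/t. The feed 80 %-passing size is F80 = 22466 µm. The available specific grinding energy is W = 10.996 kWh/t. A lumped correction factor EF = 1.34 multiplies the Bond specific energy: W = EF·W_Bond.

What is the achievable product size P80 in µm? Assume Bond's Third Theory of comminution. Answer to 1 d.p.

P80 = 188.4 µm

Bond:  W = 10 Wi (1/√P − 1/√F)
W_Bond = W / EF = 10.996 / 1.34 = 8.2060 kWh/t
P80^-0.5 = F80^-0.5 + W_Bond/(10 Wi)
  = 8.2060/(10·12.4) + 1/√22466 = 0.066177 + 0.006672 = 0.072849
P80 = (1/0.072849)² = 13.7270² = 188.43 µm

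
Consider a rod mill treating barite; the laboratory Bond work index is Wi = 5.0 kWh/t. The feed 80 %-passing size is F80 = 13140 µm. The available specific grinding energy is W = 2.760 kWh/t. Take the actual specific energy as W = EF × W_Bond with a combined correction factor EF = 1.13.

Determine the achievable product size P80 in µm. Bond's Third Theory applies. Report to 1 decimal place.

P80 = 301.7 µm

W = 10·Wi·(P80^(-½) − F80^(-½))
W_Bond = W / EF = 2.760 / 1.13 = 2.4425 kWh/t
⇒ 1/√P80 = W_Bond/(10·Wi) + 1/√F80
  = 2.4425/(10·5.0) + 1/√13140 = 0.048850 + 0.008724 = 0.057573
P80 = (1/0.057573)² = 17.3692² = 301.69 µm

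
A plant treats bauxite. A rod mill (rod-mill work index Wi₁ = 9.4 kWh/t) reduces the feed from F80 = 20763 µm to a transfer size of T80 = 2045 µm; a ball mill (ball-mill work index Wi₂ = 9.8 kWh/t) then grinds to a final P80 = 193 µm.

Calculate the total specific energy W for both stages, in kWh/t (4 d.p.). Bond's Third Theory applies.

Bond:  W = 10 Wi (1/√P − 1/√F)
Stage 1 (20763→2045 µm, Wi₁=9.4): W₁ = 10·9.4·(0.022113 − 0.006940) = 1.4263 kWh/t
Stage 2 (2045→193 µm, Wi₂=9.8): W₂ = 10·9.8·(0.071982 − 0.022113) = 4.8871 kWh/t
W = W₁ + W₂ = 1.4263 + 4.8871 = 6.3134 kWh/t

W = 6.3134 kWh/t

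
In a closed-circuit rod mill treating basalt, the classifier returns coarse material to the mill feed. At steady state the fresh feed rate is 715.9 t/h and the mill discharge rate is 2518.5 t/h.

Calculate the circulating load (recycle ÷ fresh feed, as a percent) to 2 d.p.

M = F + R at steady state, so:
R = M − F = 2518.5 − 715.9 = 1802.6 t/h
CL = 100·R/F = 100·1802.6/715.9 = 251.79 %

CL = 251.79 %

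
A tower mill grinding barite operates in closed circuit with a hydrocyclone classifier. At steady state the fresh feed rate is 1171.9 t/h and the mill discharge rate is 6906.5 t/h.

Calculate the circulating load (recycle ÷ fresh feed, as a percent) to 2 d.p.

Mill node: discharge = fresh + recycle.
R = M − F = 6906.5 − 1171.9 = 5734.6 t/h
CL = 100·R/F = 100·5734.6/1171.9 = 489.34 %

CL = 489.34 %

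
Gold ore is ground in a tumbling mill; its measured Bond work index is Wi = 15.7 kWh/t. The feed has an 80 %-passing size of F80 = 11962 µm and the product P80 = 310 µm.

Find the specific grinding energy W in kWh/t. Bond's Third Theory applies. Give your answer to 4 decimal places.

W = 10 Wi (1/√P80 − 1/√F80)  [Bond]
1/√310 = 0.056796;  1/√11962 = 0.009143
W = 10·15.7·(0.056796 − 0.009143) = 7.4815 kWh/t

W = 7.4815 kWh/t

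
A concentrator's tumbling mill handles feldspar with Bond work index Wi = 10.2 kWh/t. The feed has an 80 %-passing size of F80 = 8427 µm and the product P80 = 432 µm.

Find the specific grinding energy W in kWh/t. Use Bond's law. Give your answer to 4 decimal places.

W = 10 Wi (1/√P80 − 1/√F80)  [Bond]
1/√432 = 0.048113;  1/√8427 = 0.010893
W = 10·10.2·(0.048113 − 0.010893) = 3.7964 kWh/t

W = 3.7964 kWh/t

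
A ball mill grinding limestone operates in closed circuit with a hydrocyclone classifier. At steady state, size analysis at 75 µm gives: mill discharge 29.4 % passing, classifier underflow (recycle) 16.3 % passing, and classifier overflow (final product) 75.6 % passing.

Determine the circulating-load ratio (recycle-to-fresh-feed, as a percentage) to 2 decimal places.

CL = 352.67 %

Two-product formula at 75 µm:
r = (o − d)/(d − u)
r = (75.6 − 29.4)/(29.4 − 16.3) = 46.2/13.1 = 3.5267
CL = 100·r = 352.67 %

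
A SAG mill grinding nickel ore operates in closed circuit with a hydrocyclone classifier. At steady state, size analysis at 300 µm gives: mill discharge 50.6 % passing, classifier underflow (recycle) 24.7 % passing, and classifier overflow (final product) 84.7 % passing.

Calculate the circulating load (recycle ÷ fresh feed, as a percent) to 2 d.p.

CL = 131.66 %

Classifier node, passing 300 µm:
d + r·d = r·u + o → r(d−u) = o−d
r = (84.7 − 50.6)/(50.6 − 24.7) = 34.1/25.9 = 1.3166
CL = 100·r = 131.66 %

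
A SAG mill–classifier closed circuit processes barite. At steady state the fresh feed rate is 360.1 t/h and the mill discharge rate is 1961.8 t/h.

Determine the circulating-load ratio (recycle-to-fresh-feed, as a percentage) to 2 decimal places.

CL = 444.79 %

Mill node: discharge = fresh + recycle.
R = M − F = 1961.8 − 360.1 = 1601.7 t/h
CL = 100·R/F = 100·1601.7/360.1 = 444.79 %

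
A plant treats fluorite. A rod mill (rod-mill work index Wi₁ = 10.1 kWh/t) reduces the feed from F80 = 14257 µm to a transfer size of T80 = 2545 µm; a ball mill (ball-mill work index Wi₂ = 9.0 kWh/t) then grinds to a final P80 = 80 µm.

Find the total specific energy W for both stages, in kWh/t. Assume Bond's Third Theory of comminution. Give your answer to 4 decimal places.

W = 10·Wi·[P80^(−½) − F80^(−½)]
Stage 1 (14257→2545 µm, Wi₁=10.1): W₁ = 10·10.1·(0.019822 − 0.008375) = 1.1562 kWh/t
Stage 2 (2545→80 µm, Wi₂=9.0): W₂ = 10·9.0·(0.111803 − 0.019822) = 8.2783 kWh/t
W = W₁ + W₂ = 1.1562 + 8.2783 = 9.4345 kWh/t

W = 9.4345 kWh/t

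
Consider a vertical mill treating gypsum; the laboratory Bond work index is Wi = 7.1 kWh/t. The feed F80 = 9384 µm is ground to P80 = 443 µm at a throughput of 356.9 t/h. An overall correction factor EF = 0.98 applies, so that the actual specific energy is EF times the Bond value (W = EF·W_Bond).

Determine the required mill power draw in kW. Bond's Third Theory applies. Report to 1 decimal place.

P = 923.5 kW

W = 10·Wi·[P80^(−½) − F80^(−½)]
W = 10·7.1·(1/√443 − 1/√9384) = 10·7.1·(0.037188) = 2.6404 kWh/t
Corrected W = EF·W_Bond = 0.98·2.6404 = 2.5876 kWh/t
P = W·T = 2.5876·356.9 = 923.5 kW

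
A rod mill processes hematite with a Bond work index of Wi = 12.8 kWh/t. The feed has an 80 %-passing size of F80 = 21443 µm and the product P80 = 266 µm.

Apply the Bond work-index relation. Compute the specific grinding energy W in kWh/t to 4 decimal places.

W = 10 Wi / √P80 − 10 Wi / √F80
1/√266 = 0.061314;  1/√21443 = 0.006829
W = 10·12.8·(0.061314 − 0.006829) = 6.9741 kWh/t

W = 6.9741 kWh/t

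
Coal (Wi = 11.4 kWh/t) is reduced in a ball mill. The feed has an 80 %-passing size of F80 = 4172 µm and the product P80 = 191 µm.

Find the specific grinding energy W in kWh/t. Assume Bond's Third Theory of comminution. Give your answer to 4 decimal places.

W = 6.4838 kWh/t

Bond: W = 10·Wi·(1/√P80 − 1/√F80)
1/√191 = 0.072357;  1/√4172 = 0.015482
W = 10·11.4·(0.072357 − 0.015482) = 6.4838 kWh/t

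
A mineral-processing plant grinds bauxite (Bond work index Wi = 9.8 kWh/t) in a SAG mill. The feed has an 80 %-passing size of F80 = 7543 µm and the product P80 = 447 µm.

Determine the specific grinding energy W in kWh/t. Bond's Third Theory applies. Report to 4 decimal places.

W = 10·Wi·[P80^(−½) − F80^(−½)]
1/√447 = 0.047298;  1/√7543 = 0.011514
W = 10·9.8·(0.047298 − 0.011514) = 3.5069 kWh/t

W = 3.5069 kWh/t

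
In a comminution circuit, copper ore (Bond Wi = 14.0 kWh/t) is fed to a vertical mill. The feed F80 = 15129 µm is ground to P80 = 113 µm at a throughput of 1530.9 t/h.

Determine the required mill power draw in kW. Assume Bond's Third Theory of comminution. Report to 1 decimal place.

P = 18419.6 kW

W = 10 Wi (1/√P80 − 1/√F80)  [Bond]
W = 10·14.0·(1/√113 − 1/√15129) = 10·14.0·(0.085942) = 12.0319 kWh/t
Mill draw = 12.0319 × 1530.9 = 18419.6 kW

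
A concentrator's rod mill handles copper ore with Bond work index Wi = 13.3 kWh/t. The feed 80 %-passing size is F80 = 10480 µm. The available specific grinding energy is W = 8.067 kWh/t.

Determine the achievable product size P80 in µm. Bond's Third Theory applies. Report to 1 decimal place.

P80 = 201.6 µm

Bond:  W = 10 Wi (1/√P − 1/√F)
P80^-0.5 = F80^-0.5 + W/(10 Wi)
  = 8.0670/(10·13.3) + 1/√10480 = 0.060654 + 0.009768 = 0.070422
P80 = (1/0.070422)² = 14.2000² = 201.64 µm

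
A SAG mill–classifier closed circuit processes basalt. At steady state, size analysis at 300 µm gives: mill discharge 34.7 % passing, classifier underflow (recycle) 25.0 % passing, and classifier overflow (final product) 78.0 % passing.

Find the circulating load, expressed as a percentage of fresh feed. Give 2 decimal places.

Classifier node, passing 300 µm:
d + r·d = r·u + o → r(d−u) = o−d
r = (78.0 − 34.7)/(34.7 − 25.0) = 43.3/9.7 = 4.4639
CL = 100·r = 446.39 %

CL = 446.39 %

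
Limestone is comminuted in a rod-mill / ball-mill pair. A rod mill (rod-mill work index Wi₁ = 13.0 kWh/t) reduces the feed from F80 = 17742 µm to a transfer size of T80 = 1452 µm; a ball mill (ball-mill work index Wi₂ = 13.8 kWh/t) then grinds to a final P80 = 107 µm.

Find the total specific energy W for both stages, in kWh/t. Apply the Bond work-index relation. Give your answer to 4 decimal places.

W = 10·Wi·(P80^(-½) − F80^(-½))
Stage 1 (17742→1452 µm, Wi₁=13.0): W₁ = 10·13.0·(0.026243 − 0.007508) = 2.4356 kWh/t
Stage 2 (1452→107 µm, Wi₂=13.8): W₂ = 10·13.8·(0.096674 − 0.026243) = 9.7194 kWh/t
W = W₁ + W₂ = 2.4356 + 9.7194 = 12.1550 kWh/t

W = 12.1550 kWh/t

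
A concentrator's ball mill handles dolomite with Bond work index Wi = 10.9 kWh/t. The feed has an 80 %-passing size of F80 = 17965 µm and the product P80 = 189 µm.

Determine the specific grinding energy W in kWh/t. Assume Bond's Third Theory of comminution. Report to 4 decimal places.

W_Bond = 10·Wi·(1/√P₈₀ − 1/√F₈₀)
1/√189 = 0.072739;  1/√17965 = 0.007461
W = 10·10.9·(0.072739 − 0.007461) = 7.1154 kWh/t

W = 7.1154 kWh/t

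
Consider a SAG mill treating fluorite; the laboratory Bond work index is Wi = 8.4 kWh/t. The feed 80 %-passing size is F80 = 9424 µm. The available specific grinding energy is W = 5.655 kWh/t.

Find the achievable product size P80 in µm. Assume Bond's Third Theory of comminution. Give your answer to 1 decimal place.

Bond:  W = 10 Wi (1/√P − 1/√F)
⇒ 1/√P80 = W/(10·Wi) + 1/√F80
  = 5.6550/(10·8.4) + 1/√9424 = 0.067321 + 0.010301 = 0.077622
P80 = (1/0.077622)² = 12.8829² = 165.97 µm

P80 = 166.0 µm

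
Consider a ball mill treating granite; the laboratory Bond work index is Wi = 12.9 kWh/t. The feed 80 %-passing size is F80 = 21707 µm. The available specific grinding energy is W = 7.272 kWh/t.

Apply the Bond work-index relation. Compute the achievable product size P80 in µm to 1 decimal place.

P80 = 250.7 µm

W = 10·Wi·(P80^(-½) − F80^(-½))
1/√P80 = 1/√F80 + W/(10·Wi)
  = 7.2720/(10·12.9) + 1/√21707 = 0.056372 + 0.006787 = 0.063159
P80 = (1/0.063159)² = 15.8329² = 250.68 µm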